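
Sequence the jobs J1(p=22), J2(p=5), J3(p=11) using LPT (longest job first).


LPT: sort by longest processing time first
  J1: p=22
  J3: p=11
  J2: p=5
Order: J1 → J3 → J2


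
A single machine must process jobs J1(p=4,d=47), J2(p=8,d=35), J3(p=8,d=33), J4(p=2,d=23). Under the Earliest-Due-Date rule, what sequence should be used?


EDD: sort by earliest due date
  J4: d=23, p=2
  J3: d=33, p=8
  J2: d=35, p=8
  J1: d=47, p=4
Order: J4 → J3 → J2 → J1


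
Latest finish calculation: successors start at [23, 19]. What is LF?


LF = min of all successor start times
Successors start at: [23, 19]
LF = min(23, 19)
= 19


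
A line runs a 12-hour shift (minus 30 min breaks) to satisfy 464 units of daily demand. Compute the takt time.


Available = 12×60 - 30 = 690 min
Takt time = 690 / 464
= 1.49 min/unit


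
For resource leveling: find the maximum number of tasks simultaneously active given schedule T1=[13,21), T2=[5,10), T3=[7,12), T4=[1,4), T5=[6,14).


Check each time point for overlaps:
  t=7: 3 tasks active (T2, T3, T5)
Max concurrent = 3


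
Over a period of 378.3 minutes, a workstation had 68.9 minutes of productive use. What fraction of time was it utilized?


Utilization = busy / total × 100
= 68.9 / 378.3 × 100
= 18.2%


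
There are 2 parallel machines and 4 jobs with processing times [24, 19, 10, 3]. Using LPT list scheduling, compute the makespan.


Jobs (LPT sorted): [24, 19, 10, 3]
Machines: 2
  J=24 → Machine 1 (load: 0+24=24)
  J=19 → Machine 2 (load: 0+19=19)
  J=10 → Machine 2 (load: 19+10=29)
  J=3 → Machine 1 (load: 24+3=27)
Machine loads: [27, 29]
Makespan = max = 29 time units


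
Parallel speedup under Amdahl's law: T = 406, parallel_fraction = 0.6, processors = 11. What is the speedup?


Amdahl's law: T_p = T × ((1-p) + p/N)
= 406 × ((1-0.6) + 0.6/11)
= 406 × (0.40 + 0.0545)
= 406 × 0.4545
= 184.55
Speedup = 406/184.55
= 2.20×


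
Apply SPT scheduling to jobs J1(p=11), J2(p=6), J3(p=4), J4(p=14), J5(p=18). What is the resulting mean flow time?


SPT order: J3 → J2 → J1 → J4 → J5
Completion times:
  J3: C=4
  J2: C=10
  J1: C=21
  J4: C=35
  J5: C=53
Sum = 123, n = 5
Mean flow = 123/5
= 24.60


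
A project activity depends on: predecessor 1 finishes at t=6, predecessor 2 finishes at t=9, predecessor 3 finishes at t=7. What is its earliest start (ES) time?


ES = max of all predecessor completion times
Predecessors: [6, 9, 7]
ES = max(6, 9, 7)
= 9


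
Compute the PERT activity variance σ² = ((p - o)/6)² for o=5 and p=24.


σ² = ((p - o) / 6)² = (p - o)² / 36
= (24 - 5)² / 36
= 19² / 36
= 361 / 36
= 10.0278


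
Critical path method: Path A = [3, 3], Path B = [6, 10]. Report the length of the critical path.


Path A: 3 + 3 = 6
Path B: 6 + 10 = 16
Critical path = longest = max(6, 16)
= 16 (Path B)


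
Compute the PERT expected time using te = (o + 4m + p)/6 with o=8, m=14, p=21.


te = (o + 4m + p) / 6
= (8 + 4×14 + 21) / 6
= (8 + 56 + 21) / 6
= 85 / 6
= 14.17


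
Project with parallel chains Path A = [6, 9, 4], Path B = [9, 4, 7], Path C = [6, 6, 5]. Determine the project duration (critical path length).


Path A: 6 + 9 + 4 = 19
Path B: 9 + 4 + 7 = 20
Path C: 6 + 6 + 5 = 17
Critical path = longest = max(19, 20, 17)
= 20 (Path B)


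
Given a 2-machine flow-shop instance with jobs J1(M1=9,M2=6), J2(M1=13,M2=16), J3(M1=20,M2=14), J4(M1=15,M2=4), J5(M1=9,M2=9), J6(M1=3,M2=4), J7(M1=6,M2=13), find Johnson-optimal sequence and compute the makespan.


Johnson's rule:
Group 1 (M1≤M2, sort by M1): ['J6', 'J7', 'J5', 'J2']
Group 2 (M1>M2, sort desc M2): ['J3', 'J1', 'J4']
Sequence: J6 → J7 → J5 → J2 → J3 → J1 → J4
Makespan calculation:
  J6: M1 done=3, M2 done=7
  J7: M1 done=9, M2 done=22
  J5: M1 done=18, M2 done=31
  J2: M1 done=31, M2 done=47
  J3: M1 done=51, M2 done=65
  J1: M1 done=60, M2 done=71
  J4: M1 done=75, M2 done=79
= Sequence: J6 → J7 → J5 → J2 → J3 → J1 → J4, Makespan: 79


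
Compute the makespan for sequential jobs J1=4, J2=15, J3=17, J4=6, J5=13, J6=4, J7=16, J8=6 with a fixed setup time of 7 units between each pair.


Makespan = Σ processing + (n-1) × setup
= (4 + 15 + 17 + 6 + 13 + 4 + 16 + 6) + (8-1)×7
= 81 + 49
= 130 time units


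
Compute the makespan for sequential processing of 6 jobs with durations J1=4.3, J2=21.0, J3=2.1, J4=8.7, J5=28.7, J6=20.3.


Sequential makespan: sum all processing times
= 4.3 + 21.0 + 2.1 + 8.7 + 28.7 + 20.3
= 85.1 time units


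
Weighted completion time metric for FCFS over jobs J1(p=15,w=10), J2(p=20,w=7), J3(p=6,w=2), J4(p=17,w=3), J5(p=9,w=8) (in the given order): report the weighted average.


Completion times:
  J1: C=15, w×C=10×15=150
  J2: C=35, w×C=7×35=245
  J3: C=41, w×C=2×41=82
  J4: C=58, w×C=3×58=174
  J5: C=67, w×C=8×67=536
Sum w×C = 1187
Sum w = 30
Weighted avg = 1187/30
= 39.57


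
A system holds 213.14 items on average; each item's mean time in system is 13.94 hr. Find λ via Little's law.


Little's law: L = λW → λ = L / W
= 213.14 / 13.94
= 15.29 per hour


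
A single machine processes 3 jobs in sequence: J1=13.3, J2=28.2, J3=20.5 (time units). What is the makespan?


Sequential makespan: sum all processing times
= 13.3 + 28.2 + 20.5
= 62.0 time units


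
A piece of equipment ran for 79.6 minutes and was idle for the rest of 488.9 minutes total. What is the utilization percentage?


Utilization = busy / total × 100
= 79.6 / 488.9 × 100
= 16.3%


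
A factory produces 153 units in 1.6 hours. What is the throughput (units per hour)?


Throughput = units / time
= 153 / 1.6
= 95.6 units/hour


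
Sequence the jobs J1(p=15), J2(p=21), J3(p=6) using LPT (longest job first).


LPT: sort by longest processing time first
  J2: p=21
  J1: p=15
  J3: p=6
Order: J2 → J1 → J3


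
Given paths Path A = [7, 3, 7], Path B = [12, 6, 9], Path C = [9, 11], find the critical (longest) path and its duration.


Path A: 7 + 3 + 7 = 17
Path B: 12 + 6 + 9 = 27
Path C: 9 + 11 = 20
Critical path = longest = max(17, 27, 20)
= 27 (Path B)


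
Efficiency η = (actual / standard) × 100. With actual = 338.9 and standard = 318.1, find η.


Efficiency = (actual / standard) × 100
= (338.9 / 318.1) × 100
= 106.5%


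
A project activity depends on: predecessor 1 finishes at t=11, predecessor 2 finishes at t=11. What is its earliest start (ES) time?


ES = max of all predecessor completion times
Predecessors: [11, 11]
ES = max(11, 11)
= 11


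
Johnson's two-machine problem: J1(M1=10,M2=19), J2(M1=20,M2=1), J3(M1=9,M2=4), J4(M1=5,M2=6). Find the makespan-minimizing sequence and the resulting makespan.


Johnson's rule:
Group 1 (M1≤M2, sort by M1): ['J4', 'J1']
Group 2 (M1>M2, sort desc M2): ['J3', 'J2']
Sequence: J4 → J1 → J3 → J2
Makespan calculation:
  J4: M1 done=5, M2 done=11
  J1: M1 done=15, M2 done=34
  J3: M1 done=24, M2 done=38
  J2: M1 done=44, M2 done=45
= Sequence: J4 → J1 → J3 → J2, Makespan: 45


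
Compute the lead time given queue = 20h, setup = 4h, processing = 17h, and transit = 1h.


Lead time = queue + setup + processing + transit
= 20 + 4 + 17 + 1
= 42 hours


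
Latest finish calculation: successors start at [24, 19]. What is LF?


LF = min of all successor start times
Successors start at: [24, 19]
LF = min(24, 19)
= 19


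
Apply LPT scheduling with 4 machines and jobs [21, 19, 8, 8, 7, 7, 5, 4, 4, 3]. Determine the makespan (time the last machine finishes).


Jobs (LPT sorted): [21, 19, 8, 8, 7, 7, 5, 4, 4, 3]
Machines: 4
  J=21 → Machine 1 (load: 0+21=21)
  J=19 → Machine 2 (load: 0+19=19)
  J=8 → Machine 3 (load: 0+8=8)
  J=8 → Machine 4 (load: 0+8=8)
  J=7 → Machine 3 (load: 8+7=15)
  J=7 → Machine 4 (load: 8+7=15)
  J=5 → Machine 3 (load: 15+5=20)
  J=4 → Machine 4 (load: 15+4=19)
  J=4 → Machine 2 (load: 19+4=23)
  J=3 → Machine 4 (load: 19+3=22)
Machine loads: [21, 23, 20, 22]
Makespan = max = 23 time units


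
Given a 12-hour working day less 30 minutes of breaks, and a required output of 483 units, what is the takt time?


Available = 12×60 - 30 = 690 min
Takt time = 690 / 483
= 1.43 min/unit


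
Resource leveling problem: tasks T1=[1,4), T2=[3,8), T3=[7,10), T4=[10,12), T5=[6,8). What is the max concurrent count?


Check each time point for overlaps:
  t=7: 3 tasks active (T2, T3, T5)
Max concurrent = 3


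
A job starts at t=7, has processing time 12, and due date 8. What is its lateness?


Completion = 7 + 12 = 19
Lateness = C - d = 19 - 8
= 11


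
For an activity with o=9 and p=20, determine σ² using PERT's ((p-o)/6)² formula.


σ² = ((p - o) / 6)² = (p - o)² / 36
= (20 - 9)² / 36
= 11² / 36
= 121 / 36
= 3.3611


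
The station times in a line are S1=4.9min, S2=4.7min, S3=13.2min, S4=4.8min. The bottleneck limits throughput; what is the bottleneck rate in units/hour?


Bottleneck = longest station time
Station times: [4.9, 4.7, 13.2, 4.8]
Max = 13.2 min
Rate = 60 / 13.2
= 4.55 units/hour (bottleneck: 13.2min)


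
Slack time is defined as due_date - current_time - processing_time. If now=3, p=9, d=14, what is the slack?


Slack = due - current_time - processing
= 14 - 3 - 9
= 2


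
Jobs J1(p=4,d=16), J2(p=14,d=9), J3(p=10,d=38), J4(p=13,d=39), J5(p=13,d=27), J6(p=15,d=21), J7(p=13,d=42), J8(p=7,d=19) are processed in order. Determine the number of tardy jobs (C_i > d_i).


Completion vs due date:
  J1: C=4, d=16 → on time
  J2: C=18, d=9 → TARDY
  J3: C=28, d=38 → on time
  J4: C=41, d=39 → TARDY
  J5: C=54, d=27 → TARDY
  J6: C=69, d=21 → TARDY
  J7: C=82, d=42 → TARDY
  J8: C=89, d=19 → TARDY
Tardy jobs: J2, J4, J5, J6, J7, J8
Count = 6


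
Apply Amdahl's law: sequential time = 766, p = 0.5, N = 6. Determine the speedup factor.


Amdahl's law: T_p = T × ((1-p) + p/N)
= 766 × ((1-0.5) + 0.5/6)
= 766 × (0.50 + 0.0833)
= 766 × 0.5833
= 446.83
Speedup = 766/446.83
= 1.71×


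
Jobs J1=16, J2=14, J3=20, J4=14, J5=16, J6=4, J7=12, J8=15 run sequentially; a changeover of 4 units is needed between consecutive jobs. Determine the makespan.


Makespan = Σ processing + (n-1) × setup
= (16 + 14 + 20 + 14 + 16 + 4 + 12 + 15) + (8-1)×4
= 111 + 28
= 139 time units


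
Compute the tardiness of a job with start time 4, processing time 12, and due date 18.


Completion = start + processing = 4 + 12 = 16
Tardiness = max(0, C - d) = max(0, 16 - 18)
= max(0, -2)
= 0


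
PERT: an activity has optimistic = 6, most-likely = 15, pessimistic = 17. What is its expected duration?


te = (o + 4m + p) / 6
= (6 + 4×15 + 17) / 6
= (6 + 60 + 17) / 6
= 83 / 6
= 13.83


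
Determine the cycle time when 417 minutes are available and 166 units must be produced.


Cycle time = available time / demand
= 417 / 166
= 2.51 min/unit


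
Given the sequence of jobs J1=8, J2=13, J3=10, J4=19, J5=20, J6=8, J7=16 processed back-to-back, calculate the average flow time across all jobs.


Completion times:
  J1: completes at 8
  J2: completes at 21
  J3: completes at 31
  J4: completes at 50
  J5: completes at 70
  J6: completes at 78
  J7: completes at 94
Sum = 352
Average = 352/7
= 50.29


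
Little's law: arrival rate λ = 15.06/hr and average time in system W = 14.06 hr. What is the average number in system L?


Little's law: L = λ × W
= 15.06 × 14.06
= 211.74


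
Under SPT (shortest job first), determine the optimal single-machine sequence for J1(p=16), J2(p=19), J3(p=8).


SPT: sort by shortest processing time
  J3: p=8
  J1: p=16
  J2: p=19
Order: J3 → J1 → J2


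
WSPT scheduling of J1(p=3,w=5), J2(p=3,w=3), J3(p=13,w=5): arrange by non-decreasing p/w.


WSPT (Smith's rule): sort by p/w ascending
  J1: p/w = 3/5 = 0.600
  J2: p/w = 3/3 = 1.000
  J3: p/w = 13/5 = 2.600
Order: J1 → J2 → J3


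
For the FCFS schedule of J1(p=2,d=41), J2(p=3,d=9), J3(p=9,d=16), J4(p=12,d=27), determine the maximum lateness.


Lateness per job (L = C - d):
  J1: C=2, d=41, L=-39
  J2: C=5, d=9, L=-4
  J3: C=14, d=16, L=-2
  J4: C=26, d=27, L=-1
Lmax = max(-39, -4, -2, -1)
= -1


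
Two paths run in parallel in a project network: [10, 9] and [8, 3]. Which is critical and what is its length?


Path A: 10 + 9 = 19
Path B: 8 + 3 = 11
Critical path = longest = max(19, 11)
= 19 (Path A)


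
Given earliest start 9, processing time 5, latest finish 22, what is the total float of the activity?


EF = ES + duration = 9 + 5 = 14
LS = LF - duration = 22 - 5 = 17
Total Float = LF - EF = 22 - 14
(or LS - ES = 17 - 9)
= 8


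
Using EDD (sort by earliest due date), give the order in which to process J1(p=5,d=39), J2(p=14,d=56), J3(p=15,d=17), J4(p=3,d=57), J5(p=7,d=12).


EDD: sort by earliest due date
  J5: d=12, p=7
  J3: d=17, p=15
  J1: d=39, p=5
  J2: d=56, p=14
  J4: d=57, p=3
Order: J5 → J3 → J1 → J2 → J4


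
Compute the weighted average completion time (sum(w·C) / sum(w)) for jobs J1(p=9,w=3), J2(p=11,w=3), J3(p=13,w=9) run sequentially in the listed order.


Completion times:
  J1: C=9, w×C=3×9=27
  J2: C=20, w×C=3×20=60
  J3: C=33, w×C=9×33=297
Sum w×C = 384
Sum w = 15
Weighted avg = 384/15
= 25.60


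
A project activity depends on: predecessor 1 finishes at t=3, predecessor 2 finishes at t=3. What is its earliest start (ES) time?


ES = max of all predecessor completion times
Predecessors: [3, 3]
ES = max(3, 3)
= 3


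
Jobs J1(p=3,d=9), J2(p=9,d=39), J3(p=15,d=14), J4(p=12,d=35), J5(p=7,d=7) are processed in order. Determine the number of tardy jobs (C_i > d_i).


Completion vs due date:
  J1: C=3, d=9 → on time
  J2: C=12, d=39 → on time
  J3: C=27, d=14 → TARDY
  J4: C=39, d=35 → TARDY
  J5: C=46, d=7 → TARDY
Tardy jobs: J3, J4, J5
Count = 3


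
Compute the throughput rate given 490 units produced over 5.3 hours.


Throughput = units / time
= 490 / 5.3
= 92.5 units/hour


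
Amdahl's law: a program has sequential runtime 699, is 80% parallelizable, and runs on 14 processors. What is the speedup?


Amdahl's law: T_p = T × ((1-p) + p/N)
= 699 × ((1-0.8) + 0.8/14)
= 699 × (0.20 + 0.0571)
= 699 × 0.2571
= 179.74
Speedup = 699/179.74
= 3.89×


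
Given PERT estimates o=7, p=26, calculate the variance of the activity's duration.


σ² = ((p - o) / 6)² = (p - o)² / 36
= (26 - 7)² / 36
= 19² / 36
= 361 / 36
= 10.0278


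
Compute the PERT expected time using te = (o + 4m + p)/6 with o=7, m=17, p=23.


te = (o + 4m + p) / 6
= (7 + 4×17 + 23) / 6
= (7 + 68 + 23) / 6
= 98 / 6
= 16.33


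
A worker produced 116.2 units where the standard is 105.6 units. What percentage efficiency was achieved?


Efficiency = (actual / standard) × 100
= (116.2 / 105.6) × 100
= 110.0%


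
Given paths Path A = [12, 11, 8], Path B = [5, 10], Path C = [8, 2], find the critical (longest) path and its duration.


Path A: 12 + 11 + 8 = 31
Path B: 5 + 10 = 15
Path C: 8 + 2 = 10
Critical path = longest = max(31, 15, 10)
= 31 (Path A)


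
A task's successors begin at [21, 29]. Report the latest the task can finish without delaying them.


LF = min of all successor start times
Successors start at: [21, 29]
LF = min(21, 29)
= 21


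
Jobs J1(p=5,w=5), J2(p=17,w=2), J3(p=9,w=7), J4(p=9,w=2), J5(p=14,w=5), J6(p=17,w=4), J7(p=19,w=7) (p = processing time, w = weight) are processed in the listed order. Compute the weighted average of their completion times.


Completion times:
  J1: C=5, w×C=5×5=25
  J2: C=22, w×C=2×22=44
  J3: C=31, w×C=7×31=217
  J4: C=40, w×C=2×40=80
  J5: C=54, w×C=5×54=270
  J6: C=71, w×C=4×71=284
  J7: C=90, w×C=7×90=630
Sum w×C = 1550
Sum w = 32
Weighted avg = 1550/32
= 48.44


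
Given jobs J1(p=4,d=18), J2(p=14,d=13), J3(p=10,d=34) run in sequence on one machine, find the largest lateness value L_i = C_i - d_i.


Lateness per job (L = C - d):
  J1: C=4, d=18, L=-14
  J2: C=18, d=13, L=5
  J3: C=28, d=34, L=-6
Lmax = max(-14, 5, -6)
= 5


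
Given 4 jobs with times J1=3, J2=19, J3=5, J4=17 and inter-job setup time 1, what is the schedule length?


Makespan = Σ processing + (n-1) × setup
= (3 + 19 + 5 + 17) + (4-1)×1
= 44 + 3
= 47 time units


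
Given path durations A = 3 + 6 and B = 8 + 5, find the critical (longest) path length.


Path A: 3 + 6 = 9
Path B: 8 + 5 = 13
Critical path = longest = max(9, 13)
= 13 (Path B)


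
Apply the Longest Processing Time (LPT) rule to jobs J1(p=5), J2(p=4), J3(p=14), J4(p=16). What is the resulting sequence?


LPT: sort by longest processing time first
  J4: p=16
  J3: p=14
  J1: p=5
  J2: p=4
Order: J4 → J3 → J1 → J2


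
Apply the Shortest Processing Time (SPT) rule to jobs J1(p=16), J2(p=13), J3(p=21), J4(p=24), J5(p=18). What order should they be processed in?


SPT: sort by shortest processing time
  J2: p=13
  J1: p=16
  J5: p=18
  J3: p=21
  J4: p=24
Order: J2 → J1 → J5 → J3 → J4


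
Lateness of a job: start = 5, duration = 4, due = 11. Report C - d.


Completion = 5 + 4 = 9
Lateness = C - d = 9 - 11
= -2


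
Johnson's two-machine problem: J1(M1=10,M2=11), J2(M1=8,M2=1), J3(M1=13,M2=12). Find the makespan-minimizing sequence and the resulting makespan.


Johnson's rule:
Group 1 (M1≤M2, sort by M1): ['J1']
Group 2 (M1>M2, sort desc M2): ['J3', 'J2']
Sequence: J1 → J3 → J2
Makespan calculation:
  J1: M1 done=10, M2 done=21
  J3: M1 done=23, M2 done=35
  J2: M1 done=31, M2 done=36
= Sequence: J1 → J3 → J2, Makespan: 36


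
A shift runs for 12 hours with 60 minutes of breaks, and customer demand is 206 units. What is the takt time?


Available = 12×60 - 60 = 660 min
Takt time = 660 / 206
= 3.20 min/unit


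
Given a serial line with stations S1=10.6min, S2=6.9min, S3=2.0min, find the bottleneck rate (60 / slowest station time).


Bottleneck = longest station time
Station times: [10.6, 6.9, 2.0]
Max = 10.6 min
Rate = 60 / 10.6
= 5.66 units/hour (bottleneck: 10.6min)


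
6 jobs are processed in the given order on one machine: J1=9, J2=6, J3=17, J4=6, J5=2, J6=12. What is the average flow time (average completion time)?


Completion times:
  J1: completes at 9
  J2: completes at 15
  J3: completes at 32
  J4: completes at 38
  J5: completes at 40
  J6: completes at 52
Sum = 186
Average = 186/6
= 31.00


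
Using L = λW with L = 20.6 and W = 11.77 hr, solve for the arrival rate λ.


Little's law: L = λW → λ = L / W
= 20.6 / 11.77
= 1.75 per hour


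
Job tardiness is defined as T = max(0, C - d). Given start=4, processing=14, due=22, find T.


Completion = start + processing = 4 + 14 = 18
Tardiness = max(0, C - d) = max(0, 18 - 22)
= max(0, -4)
= 0


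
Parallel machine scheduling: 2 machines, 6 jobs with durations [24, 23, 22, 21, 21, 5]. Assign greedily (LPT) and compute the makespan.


Jobs (LPT sorted): [24, 23, 22, 21, 21, 5]
Machines: 2
  J=24 → Machine 1 (load: 0+24=24)
  J=23 → Machine 2 (load: 0+23=23)
  J=22 → Machine 2 (load: 23+22=45)
  J=21 → Machine 1 (load: 24+21=45)
  J=21 → Machine 1 (load: 45+21=66)
  J=5 → Machine 2 (load: 45+5=50)
Machine loads: [66, 50]
Makespan = max = 66 time units


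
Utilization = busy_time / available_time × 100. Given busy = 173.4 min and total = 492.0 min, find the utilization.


Utilization = busy / total × 100
= 173.4 / 492.0 × 100
= 35.2%


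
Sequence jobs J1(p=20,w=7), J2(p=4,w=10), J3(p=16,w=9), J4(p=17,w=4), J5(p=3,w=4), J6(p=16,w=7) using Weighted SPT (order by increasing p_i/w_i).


WSPT (Smith's rule): sort by p/w ascending
  J2: p/w = 4/10 = 0.400
  J5: p/w = 3/4 = 0.750
  J3: p/w = 16/9 = 1.778
  J6: p/w = 16/7 = 2.286
  J1: p/w = 20/7 = 2.857
  J4: p/w = 17/4 = 4.250
Order: J2 → J5 → J3 → J6 → J1 → J4


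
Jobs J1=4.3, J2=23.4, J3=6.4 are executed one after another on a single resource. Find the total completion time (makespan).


Sequential makespan: sum all processing times
= 4.3 + 23.4 + 6.4
= 34.1 time units


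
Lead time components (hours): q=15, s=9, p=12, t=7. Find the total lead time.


Lead time = queue + setup + processing + transit
= 15 + 9 + 12 + 7
= 43 hours


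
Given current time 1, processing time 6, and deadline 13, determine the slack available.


Slack = due - current_time - processing
= 13 - 1 - 6
= 6


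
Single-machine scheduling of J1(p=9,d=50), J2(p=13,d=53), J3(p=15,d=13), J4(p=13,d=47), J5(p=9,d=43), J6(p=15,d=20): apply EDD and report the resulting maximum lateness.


EDD order: J3 → J6 → J5 → J4 → J1 → J2
Completion and lateness:
  J3: C=15, d=13, L=15-13=2
  J6: C=30, d=20, L=30-20=10
  J5: C=39, d=43, L=39-43=-4
  J4: C=52, d=47, L=52-47=5
  J1: C=61, d=50, L=61-50=11
  J2: C=74, d=53, L=74-53=21
Lmax = max(2, 10, -4, 5, 11, 21)
= 21


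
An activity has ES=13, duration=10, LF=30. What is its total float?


EF = ES + duration = 13 + 10 = 23
LS = LF - duration = 30 - 10 = 20
Total Float = LF - EF = 30 - 23
(or LS - ES = 20 - 13)
= 7


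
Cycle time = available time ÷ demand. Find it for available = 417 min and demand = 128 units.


Cycle time = available time / demand
= 417 / 128
= 3.26 min/unit


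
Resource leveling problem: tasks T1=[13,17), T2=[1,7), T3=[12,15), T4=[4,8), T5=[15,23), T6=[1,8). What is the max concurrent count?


Check each time point for overlaps:
  t=4: 3 tasks active (T2, T4, T6)
Max concurrent = 3


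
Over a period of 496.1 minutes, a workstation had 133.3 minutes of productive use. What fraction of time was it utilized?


Utilization = busy / total × 100
= 133.3 / 496.1 × 100
= 26.9%


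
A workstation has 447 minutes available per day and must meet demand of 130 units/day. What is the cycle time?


Cycle time = available time / demand
= 447 / 130
= 3.44 min/unit


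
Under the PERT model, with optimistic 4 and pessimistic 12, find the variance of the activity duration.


σ² = ((p - o) / 6)² = (p - o)² / 36
= (12 - 4)² / 36
= 8² / 36
= 64 / 36
= 1.7778


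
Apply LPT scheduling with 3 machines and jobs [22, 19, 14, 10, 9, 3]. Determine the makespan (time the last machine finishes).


Jobs (LPT sorted): [22, 19, 14, 10, 9, 3]
Machines: 3
  J=22 → Machine 1 (load: 0+22=22)
  J=19 → Machine 2 (load: 0+19=19)
  J=14 → Machine 3 (load: 0+14=14)
  J=10 → Machine 3 (load: 14+10=24)
  J=9 → Machine 2 (load: 19+9=28)
  J=3 → Machine 1 (load: 22+3=25)
Machine loads: [25, 28, 24]
Makespan = max = 28 time units


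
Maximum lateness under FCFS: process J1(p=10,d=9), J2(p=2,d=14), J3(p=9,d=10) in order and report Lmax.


Lateness per job (L = C - d):
  J1: C=10, d=9, L=1
  J2: C=12, d=14, L=-2
  J3: C=21, d=10, L=11
Lmax = max(1, -2, 11)
= 11


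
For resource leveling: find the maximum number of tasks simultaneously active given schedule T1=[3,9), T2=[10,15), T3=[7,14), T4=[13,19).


Check each time point for overlaps:
  t=13: 3 tasks active (T2, T3, T4)
Max concurrent = 3


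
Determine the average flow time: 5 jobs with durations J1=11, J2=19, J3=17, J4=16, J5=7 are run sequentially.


Completion times:
  J1: completes at 11
  J2: completes at 30
  J3: completes at 47
  J4: completes at 63
  J5: completes at 70
Sum = 221
Average = 221/5
= 44.20


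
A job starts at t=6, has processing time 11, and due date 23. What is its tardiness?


Completion = start + processing = 6 + 11 = 17
Tardiness = max(0, C - d) = max(0, 17 - 23)
= max(0, -6)
= 0


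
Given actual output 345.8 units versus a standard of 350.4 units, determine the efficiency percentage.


Efficiency = (actual / standard) × 100
= (345.8 / 350.4) × 100
= 98.7%


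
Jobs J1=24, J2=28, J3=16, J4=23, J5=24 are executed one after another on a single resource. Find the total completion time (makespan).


Sequential makespan: sum all processing times
= 24 + 28 + 16 + 23 + 24
= 115 time units


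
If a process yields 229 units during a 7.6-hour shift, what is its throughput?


Throughput = units / time
= 229 / 7.6
= 30.1 units/hour


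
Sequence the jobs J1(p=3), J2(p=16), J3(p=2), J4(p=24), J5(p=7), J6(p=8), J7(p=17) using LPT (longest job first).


LPT: sort by longest processing time first
  J4: p=24
  J7: p=17
  J2: p=16
  J6: p=8
  J5: p=7
  J1: p=3
  J3: p=2
Order: J4 → J7 → J2 → J6 → J5 → J1 → J3


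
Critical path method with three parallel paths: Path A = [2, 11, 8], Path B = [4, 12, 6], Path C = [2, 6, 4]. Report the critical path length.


Path A: 2 + 11 + 8 = 21
Path B: 4 + 12 + 6 = 22
Path C: 2 + 6 + 4 = 12
Critical path = longest = max(21, 22, 12)
= 22 (Path B)


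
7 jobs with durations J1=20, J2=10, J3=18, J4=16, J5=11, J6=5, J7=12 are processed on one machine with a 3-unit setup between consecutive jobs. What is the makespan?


Makespan = Σ processing + (n-1) × setup
= (20 + 10 + 18 + 16 + 11 + 5 + 12) + (7-1)×3
= 92 + 18
= 110 time units


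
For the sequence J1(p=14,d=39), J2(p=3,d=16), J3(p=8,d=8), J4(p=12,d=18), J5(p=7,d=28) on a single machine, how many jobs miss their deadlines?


Completion vs due date:
  J1: C=14, d=39 → on time
  J2: C=17, d=16 → TARDY
  J3: C=25, d=8 → TARDY
  J4: C=37, d=18 → TARDY
  J5: C=44, d=28 → TARDY
Tardy jobs: J2, J3, J4, J5
Count = 4


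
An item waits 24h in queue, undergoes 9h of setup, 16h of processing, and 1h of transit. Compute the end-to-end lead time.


Lead time = queue + setup + processing + transit
= 24 + 9 + 16 + 1
= 50 hours


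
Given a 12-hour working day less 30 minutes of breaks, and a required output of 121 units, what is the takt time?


Available = 12×60 - 30 = 690 min
Takt time = 690 / 121
= 5.70 min/unit


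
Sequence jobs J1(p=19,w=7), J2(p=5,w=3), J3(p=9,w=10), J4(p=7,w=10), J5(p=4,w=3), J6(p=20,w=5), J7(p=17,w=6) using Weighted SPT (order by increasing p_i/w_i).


WSPT (Smith's rule): sort by p/w ascending
  J4: p/w = 7/10 = 0.700
  J3: p/w = 9/10 = 0.900
  J5: p/w = 4/3 = 1.333
  J2: p/w = 5/3 = 1.667
  J1: p/w = 19/7 = 2.714
  J7: p/w = 17/6 = 2.833
  J6: p/w = 20/5 = 4.000
Order: J4 → J3 → J5 → J2 → J1 → J7 → J6


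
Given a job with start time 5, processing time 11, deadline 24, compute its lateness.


Completion = 5 + 11 = 16
Lateness = C - d = 16 - 24
= -8


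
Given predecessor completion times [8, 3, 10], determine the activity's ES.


ES = max of all predecessor completion times
Predecessors: [8, 3, 10]
ES = max(8, 3, 10)
= 10


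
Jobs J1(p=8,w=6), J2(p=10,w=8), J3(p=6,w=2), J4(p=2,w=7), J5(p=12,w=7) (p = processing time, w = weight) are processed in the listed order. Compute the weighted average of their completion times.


Completion times:
  J1: C=8, w×C=6×8=48
  J2: C=18, w×C=8×18=144
  J3: C=24, w×C=2×24=48
  J4: C=26, w×C=7×26=182
  J5: C=38, w×C=7×38=266
Sum w×C = 688
Sum w = 30
Weighted avg = 688/30
= 22.93


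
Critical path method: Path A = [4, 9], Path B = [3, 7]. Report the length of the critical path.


Path A: 4 + 9 = 13
Path B: 3 + 7 = 10
Critical path = longest = max(13, 10)
= 13 (Path A)


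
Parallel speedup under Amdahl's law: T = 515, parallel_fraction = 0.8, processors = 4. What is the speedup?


Amdahl's law: T_p = T × ((1-p) + p/N)
= 515 × ((1-0.8) + 0.8/4)
= 515 × (0.20 + 0.2000)
= 515 × 0.4000
= 206.00
Speedup = 515/206.00
= 2.50×


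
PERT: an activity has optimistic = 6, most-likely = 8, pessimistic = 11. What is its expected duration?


te = (o + 4m + p) / 6
= (6 + 4×8 + 11) / 6
= (6 + 32 + 11) / 6
= 49 / 6
= 8.17


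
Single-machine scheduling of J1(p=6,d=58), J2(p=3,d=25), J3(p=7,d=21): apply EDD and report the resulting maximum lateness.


EDD order: J3 → J2 → J1
Completion and lateness:
  J3: C=7, d=21, L=7-21=-14
  J2: C=10, d=25, L=10-25=-15
  J1: C=16, d=58, L=16-58=-42
Lmax = max(-14, -15, -42)
= -14


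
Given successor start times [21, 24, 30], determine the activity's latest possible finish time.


LF = min of all successor start times
Successors start at: [21, 24, 30]
LF = min(21, 24, 30)
= 21


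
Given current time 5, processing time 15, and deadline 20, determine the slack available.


Slack = due - current_time - processing
= 20 - 5 - 15
= 0


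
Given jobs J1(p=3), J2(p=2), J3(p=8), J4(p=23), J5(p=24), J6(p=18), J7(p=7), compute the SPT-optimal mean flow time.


SPT order: J2 → J1 → J7 → J3 → J6 → J4 → J5
Completion times:
  J2: C=2
  J1: C=5
  J7: C=12
  J3: C=20
  J6: C=38
  J4: C=61
  J5: C=85
Sum = 223, n = 7
Mean flow = 223/7
= 31.86


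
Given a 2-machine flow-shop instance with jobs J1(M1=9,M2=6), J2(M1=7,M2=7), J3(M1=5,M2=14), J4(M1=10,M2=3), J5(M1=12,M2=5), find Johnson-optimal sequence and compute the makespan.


Johnson's rule:
Group 1 (M1≤M2, sort by M1): ['J3', 'J2']
Group 2 (M1>M2, sort desc M2): ['J1', 'J5', 'J4']
Sequence: J3 → J2 → J1 → J5 → J4
Makespan calculation:
  J3: M1 done=5, M2 done=19
  J2: M1 done=12, M2 done=26
  J1: M1 done=21, M2 done=32
  J5: M1 done=33, M2 done=38
  J4: M1 done=43, M2 done=46
= Sequence: J3 → J2 → J1 → J5 → J4, Makespan: 46


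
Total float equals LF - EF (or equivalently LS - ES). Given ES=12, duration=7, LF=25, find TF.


EF = ES + duration = 12 + 7 = 19
LS = LF - duration = 25 - 7 = 18
Total Float = LF - EF = 25 - 19
(or LS - ES = 18 - 12)
= 6


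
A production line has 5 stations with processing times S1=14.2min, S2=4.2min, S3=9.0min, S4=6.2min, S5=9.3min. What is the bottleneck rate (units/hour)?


Bottleneck = longest station time
Station times: [14.2, 4.2, 9.0, 6.2, 9.3]
Max = 14.2 min
Rate = 60 / 14.2
= 4.23 units/hour (bottleneck: 14.2min)


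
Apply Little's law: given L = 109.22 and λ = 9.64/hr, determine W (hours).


Little's law: L = λW → W = L / λ
= 109.22 / 9.64
= 11.33 hours


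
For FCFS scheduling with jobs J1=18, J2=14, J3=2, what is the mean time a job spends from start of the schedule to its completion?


Completion times:
  J1: completes at 18
  J2: completes at 32
  J3: completes at 34
Sum = 84
Average = 84/3
= 28.00


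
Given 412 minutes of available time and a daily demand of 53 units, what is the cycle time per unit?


Cycle time = available time / demand
= 412 / 53
= 7.77 min/unit


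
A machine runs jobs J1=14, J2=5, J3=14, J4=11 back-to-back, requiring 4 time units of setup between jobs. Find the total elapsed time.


Makespan = Σ processing + (n-1) × setup
= (14 + 5 + 14 + 11) + (4-1)×4
= 44 + 12
= 56 time units


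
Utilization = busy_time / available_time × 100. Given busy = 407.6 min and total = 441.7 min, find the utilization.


Utilization = busy / total × 100
= 407.6 / 441.7 × 100
= 92.3%


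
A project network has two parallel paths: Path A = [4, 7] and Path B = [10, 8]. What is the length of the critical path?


Path A: 4 + 7 = 11
Path B: 10 + 8 = 18
Critical path = longest = max(11, 18)
= 18 (Path B)


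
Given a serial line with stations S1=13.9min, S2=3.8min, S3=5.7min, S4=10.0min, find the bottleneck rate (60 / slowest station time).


Bottleneck = longest station time
Station times: [13.9, 3.8, 5.7, 10.0]
Max = 13.9 min
Rate = 60 / 13.9
= 4.32 units/hour (bottleneck: 13.9min)


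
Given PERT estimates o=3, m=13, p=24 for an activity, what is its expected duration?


te = (o + 4m + p) / 6
= (3 + 4×13 + 24) / 6
= (3 + 52 + 24) / 6
= 79 / 6
= 13.17


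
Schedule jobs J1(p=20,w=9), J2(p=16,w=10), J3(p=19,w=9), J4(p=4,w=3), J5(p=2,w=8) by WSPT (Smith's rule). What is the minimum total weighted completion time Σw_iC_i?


WSPT order (by p/w): J5 → J4 → J2 → J3 → J1
  J5: C=2, w·C=8×2=16
  J4: C=6, w·C=3×6=18
  J2: C=22, w·C=10×22=220
  J3: C=41, w·C=9×41=369
  J1: C=61, w·C=9×61=549
Σ w·C = 1172
= 1172


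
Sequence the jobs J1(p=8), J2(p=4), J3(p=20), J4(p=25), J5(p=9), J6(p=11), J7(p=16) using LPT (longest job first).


LPT: sort by longest processing time first
  J4: p=25
  J3: p=20
  J7: p=16
  J6: p=11
  J5: p=9
  J1: p=8
  J2: p=4
Order: J4 → J3 → J7 → J6 → J5 → J1 → J2


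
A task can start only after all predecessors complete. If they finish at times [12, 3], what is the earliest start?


ES = max of all predecessor completion times
Predecessors: [12, 3]
ES = max(12, 3)
= 12


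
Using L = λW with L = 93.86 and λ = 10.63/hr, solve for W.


Little's law: L = λW → W = L / λ
= 93.86 / 10.63
= 8.83 hours


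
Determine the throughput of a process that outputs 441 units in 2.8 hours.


Throughput = units / time
= 441 / 2.8
= 157.5 units/hour


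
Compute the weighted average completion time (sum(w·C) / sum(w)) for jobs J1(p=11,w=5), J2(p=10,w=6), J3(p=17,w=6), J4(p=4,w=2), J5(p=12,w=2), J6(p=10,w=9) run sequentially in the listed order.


Completion times:
  J1: C=11, w×C=5×11=55
  J2: C=21, w×C=6×21=126
  J3: C=38, w×C=6×38=228
  J4: C=42, w×C=2×42=84
  J5: C=54, w×C=2×54=108
  J6: C=64, w×C=9×64=576
Sum w×C = 1177
Sum w = 30
Weighted avg = 1177/30
= 39.23


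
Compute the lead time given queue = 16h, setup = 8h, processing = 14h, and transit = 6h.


Lead time = queue + setup + processing + transit
= 16 + 8 + 14 + 6
= 44 hours


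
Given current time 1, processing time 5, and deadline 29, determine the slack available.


Slack = due - current_time - processing
= 29 - 1 - 5
= 23


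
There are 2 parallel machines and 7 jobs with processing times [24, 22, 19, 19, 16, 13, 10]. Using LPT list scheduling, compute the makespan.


Jobs (LPT sorted): [24, 22, 19, 19, 16, 13, 10]
Machines: 2
  J=24 → Machine 1 (load: 0+24=24)
  J=22 → Machine 2 (load: 0+22=22)
  J=19 → Machine 2 (load: 22+19=41)
  J=19 → Machine 1 (load: 24+19=43)
  J=16 → Machine 2 (load: 41+16=57)
  J=13 → Machine 1 (load: 43+13=56)
  J=10 → Machine 1 (load: 56+10=66)
Machine loads: [66, 57]
Makespan = max = 66 time units


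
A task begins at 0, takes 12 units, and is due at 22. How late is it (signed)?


Completion = 0 + 12 = 12
Lateness = C - d = 12 - 22
= -10


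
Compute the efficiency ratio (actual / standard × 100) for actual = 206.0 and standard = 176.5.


Efficiency = (actual / standard) × 100
= (206.0 / 176.5) × 100
= 116.7%


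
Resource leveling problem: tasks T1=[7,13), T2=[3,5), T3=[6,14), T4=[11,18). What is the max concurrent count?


Check each time point for overlaps:
  t=11: 3 tasks active (T1, T3, T4)
Max concurrent = 3


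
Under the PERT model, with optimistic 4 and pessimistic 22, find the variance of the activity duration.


σ² = ((p - o) / 6)² = (p - o)² / 36
= (22 - 4)² / 36
= 18² / 36
= 324 / 36
= 9.0000


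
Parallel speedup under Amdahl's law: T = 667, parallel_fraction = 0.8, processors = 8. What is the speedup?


Amdahl's law: T_p = T × ((1-p) + p/N)
= 667 × ((1-0.8) + 0.8/8)
= 667 × (0.20 + 0.1000)
= 667 × 0.3000
= 200.10
Speedup = 667/200.10
= 3.33×


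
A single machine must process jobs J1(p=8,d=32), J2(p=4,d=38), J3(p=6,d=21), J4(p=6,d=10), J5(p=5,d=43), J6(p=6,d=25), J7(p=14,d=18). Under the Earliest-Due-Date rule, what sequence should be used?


EDD: sort by earliest due date
  J4: d=10, p=6
  J7: d=18, p=14
  J3: d=21, p=6
  J6: d=25, p=6
  J1: d=32, p=8
  J2: d=38, p=4
  J5: d=43, p=5
Order: J4 → J7 → J3 → J6 → J1 → J2 → J5


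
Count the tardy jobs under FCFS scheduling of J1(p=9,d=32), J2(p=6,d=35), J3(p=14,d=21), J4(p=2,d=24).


Completion vs due date:
  J1: C=9, d=32 → on time
  J2: C=15, d=35 → on time
  J3: C=29, d=21 → TARDY
  J4: C=31, d=24 → TARDY
Tardy jobs: J3, J4
Count = 2


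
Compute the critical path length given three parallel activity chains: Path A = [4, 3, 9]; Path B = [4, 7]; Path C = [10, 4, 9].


Path A: 4 + 3 + 9 = 16
Path B: 4 + 7 = 11
Path C: 10 + 4 + 9 = 23
Critical path = longest = max(16, 11, 23)
= 23 (Path C)


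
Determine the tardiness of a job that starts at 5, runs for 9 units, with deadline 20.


Completion = start + processing = 5 + 9 = 14
Tardiness = max(0, C - d) = max(0, 14 - 20)
= max(0, -6)
= 0


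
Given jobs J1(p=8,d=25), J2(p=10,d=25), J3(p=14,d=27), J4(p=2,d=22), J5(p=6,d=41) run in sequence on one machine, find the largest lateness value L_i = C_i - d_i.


Lateness per job (L = C - d):
  J1: C=8, d=25, L=-17
  J2: C=18, d=25, L=-7
  J3: C=32, d=27, L=5
  J4: C=34, d=22, L=12
  J5: C=40, d=41, L=-1
Lmax = max(-17, -7, 5, 12, -1)
= 12


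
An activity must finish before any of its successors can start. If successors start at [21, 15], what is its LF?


LF = min of all successor start times
Successors start at: [21, 15]
LF = min(21, 15)
= 15


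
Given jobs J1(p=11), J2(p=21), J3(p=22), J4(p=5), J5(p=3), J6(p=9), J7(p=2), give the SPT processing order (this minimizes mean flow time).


SPT: sort by shortest processing time
  J7: p=2
  J5: p=3
  J4: p=5
  J6: p=9
  J1: p=11
  J2: p=21
  J3: p=22
Order: J7 → J5 → J4 → J6 → J1 → J2 → J3


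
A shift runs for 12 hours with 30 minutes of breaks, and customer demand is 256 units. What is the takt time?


Available = 12×60 - 30 = 690 min
Takt time = 690 / 256
= 2.70 min/unit


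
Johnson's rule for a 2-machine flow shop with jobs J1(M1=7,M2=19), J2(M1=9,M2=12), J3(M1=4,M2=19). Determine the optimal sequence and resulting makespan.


Johnson's rule:
Group 1 (M1≤M2, sort by M1): ['J3', 'J1', 'J2']
Group 2 (M1>M2, sort desc M2): []
Sequence: J3 → J1 → J2
Makespan calculation:
  J3: M1 done=4, M2 done=23
  J1: M1 done=11, M2 done=42
  J2: M1 done=20, M2 done=54
= Sequence: J3 → J1 → J2, Makespan: 54


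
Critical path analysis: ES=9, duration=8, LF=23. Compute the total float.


EF = ES + duration = 9 + 8 = 17
LS = LF - duration = 23 - 8 = 15
Total Float = LF - EF = 23 - 17
(or LS - ES = 15 - 9)
= 6


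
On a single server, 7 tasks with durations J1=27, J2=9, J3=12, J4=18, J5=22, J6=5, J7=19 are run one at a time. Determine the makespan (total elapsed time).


Sequential makespan: sum all processing times
= 27 + 9 + 12 + 18 + 22 + 5 + 19
= 112 time units


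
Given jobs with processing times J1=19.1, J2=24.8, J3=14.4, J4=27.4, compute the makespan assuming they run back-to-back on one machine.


Sequential makespan: sum all processing times
= 19.1 + 24.8 + 14.4 + 27.4
= 85.7 time units


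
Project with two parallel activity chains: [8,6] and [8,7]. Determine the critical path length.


Path A: 8 + 6 = 14
Path B: 8 + 7 = 15
Critical path = longest = max(14, 15)
= 15 (Path B)


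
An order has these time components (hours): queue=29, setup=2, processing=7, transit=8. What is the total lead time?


Lead time = queue + setup + processing + transit
= 29 + 2 + 7 + 8
= 46 hours


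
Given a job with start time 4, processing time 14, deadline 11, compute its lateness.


Completion = 4 + 14 = 18
Lateness = C - d = 18 - 11
= 7


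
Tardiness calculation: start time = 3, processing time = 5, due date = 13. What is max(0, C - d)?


Completion = start + processing = 3 + 5 = 8
Tardiness = max(0, C - d) = max(0, 8 - 13)
= max(0, -5)
= 0


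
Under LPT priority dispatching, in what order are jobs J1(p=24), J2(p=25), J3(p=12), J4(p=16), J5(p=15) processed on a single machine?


LPT: sort by longest processing time first
  J2: p=25
  J1: p=24
  J4: p=16
  J5: p=15
  J3: p=12
Order: J2 → J1 → J4 → J5 → J3


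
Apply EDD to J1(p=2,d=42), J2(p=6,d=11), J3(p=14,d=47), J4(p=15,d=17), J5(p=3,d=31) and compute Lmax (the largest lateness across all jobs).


EDD order: J2 → J4 → J5 → J1 → J3
Completion and lateness:
  J2: C=6, d=11, L=6-11=-5
  J4: C=21, d=17, L=21-17=4
  J5: C=24, d=31, L=24-31=-7
  J1: C=26, d=42, L=26-42=-16
  J3: C=40, d=47, L=40-47=-7
Lmax = max(-5, 4, -7, -16, -7)
= 4


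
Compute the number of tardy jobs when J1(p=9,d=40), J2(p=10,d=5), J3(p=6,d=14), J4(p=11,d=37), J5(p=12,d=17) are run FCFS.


Completion vs due date:
  J1: C=9, d=40 → on time
  J2: C=19, d=5 → TARDY
  J3: C=25, d=14 → TARDY
  J4: C=36, d=37 → on time
  J5: C=48, d=17 → TARDY
Tardy jobs: J2, J3, J5
Count = 3
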